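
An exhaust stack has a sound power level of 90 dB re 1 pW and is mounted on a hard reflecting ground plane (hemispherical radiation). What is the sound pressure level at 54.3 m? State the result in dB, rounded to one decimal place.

The power spreads over a hemisphere of area 2π·r², so L_p = L_w − 10·log₁₀(2π·r²).
2π·r² = 1.853e+04 m², 10·log₁₀ of that is 42.678 dB.
L_p = 90 − 42.678 = 47.32 dB.

47.3 dB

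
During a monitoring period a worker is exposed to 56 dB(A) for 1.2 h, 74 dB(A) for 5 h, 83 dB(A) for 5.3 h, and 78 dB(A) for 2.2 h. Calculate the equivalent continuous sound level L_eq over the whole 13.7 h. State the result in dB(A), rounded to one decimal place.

79.8 dB(A)

L_eq = 10·log₁₀[(1/T)·Σ tᵢ·10^(Lᵢ/10)] with T = 13.7 h.
Σ tᵢ·10^(Lᵢ/10) = 1.2·10^(56/10) + 5·10^(74/10) + 5.3·10^(83/10) + 2.2·10^(78/10) = 1.322e+09.
L_eq = 10·log₁₀(1.322e+09/13.7) = 79.85 dB(A).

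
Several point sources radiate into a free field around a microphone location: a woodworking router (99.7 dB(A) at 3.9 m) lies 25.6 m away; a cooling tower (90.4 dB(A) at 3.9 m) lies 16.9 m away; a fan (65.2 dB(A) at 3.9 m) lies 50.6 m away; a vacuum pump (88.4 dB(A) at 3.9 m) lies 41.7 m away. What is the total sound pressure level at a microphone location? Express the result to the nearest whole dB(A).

84 dB(A)

Propagate each source to the receiver with L = L_ref − 20·log₁₀(r/r_ref), then add intensities.
woodworking router: 99.7 − 20·log₁₀(25.6/3.9) = 99.7 − 16.34 = 83.36 dB(A).
cooling tower: 90.4 − 20·log₁₀(16.9/3.9) = 90.4 − 12.74 = 77.66 dB(A).
fan: 65.2 − 20·log₁₀(50.6/3.9) = 65.2 − 22.26 = 42.94 dB(A).
vacuum pump: 88.4 − 20·log₁₀(41.7/3.9) = 88.4 − 20.58 = 67.82 dB(A).
Σ 10^(L/10) = 2.811e+08 → L_total = 10·log₁₀(2.811e+08) = 84.49 dB(A).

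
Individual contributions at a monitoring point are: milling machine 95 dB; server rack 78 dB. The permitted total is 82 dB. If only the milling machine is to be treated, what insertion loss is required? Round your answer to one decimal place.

Fixed contribution from the other source: Σ 10^(L/10) = 10^(78/10) = 6.310e+07 (78.00 dB).
The limit corresponds to 10^(82/10) = 1.585e+08; subtracting the fixed part leaves 9.539e+07 for the milling machine, i.e. 79.80 dB.
So the milling machine must be reduced from 95 to 79.80 dB: IL = 15.20 dB.

15.2 dB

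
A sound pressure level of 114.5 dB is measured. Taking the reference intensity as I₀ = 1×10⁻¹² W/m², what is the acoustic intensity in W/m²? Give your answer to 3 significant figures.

0.282 W/m²

L = 10·log₁₀(I/I₀) ⇒ I = I₀·10^(L/10) = 10⁻¹² × 10^11.45.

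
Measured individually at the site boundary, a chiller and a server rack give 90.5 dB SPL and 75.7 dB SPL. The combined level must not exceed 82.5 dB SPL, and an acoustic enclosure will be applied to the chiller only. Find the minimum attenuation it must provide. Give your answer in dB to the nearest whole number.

Everything except the chiller sums to 10^(75.7/10) = 3.715e+07 in linear terms, 75.70 dB SPL.
To meet 82.5 dB SPL overall, the treated chiller may contribute at most 10^(82.5/10) − 3.715e+07 = 1.407e+08, i.e. 81.48 dB SPL.
Required insertion loss = 90.5 − 81.48 = 9.02 dB.

9 dB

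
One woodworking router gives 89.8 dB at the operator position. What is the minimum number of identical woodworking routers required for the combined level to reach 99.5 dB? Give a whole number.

10

The shortfall is 99.5 − 89.8 = 9.7 dB, and N units add 10·log₁₀ N, so need 10·log₁₀ N ≥ 9.7.
N ≥ 10^(9.7/10) = 9.333, so N = 10.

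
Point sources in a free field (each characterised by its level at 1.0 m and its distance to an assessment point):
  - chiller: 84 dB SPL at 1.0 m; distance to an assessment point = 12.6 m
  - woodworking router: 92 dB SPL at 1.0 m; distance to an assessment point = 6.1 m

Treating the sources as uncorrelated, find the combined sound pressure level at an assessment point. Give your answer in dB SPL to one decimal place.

Propagate each source to the receiver with L = L_ref − 20·log₁₀(r/r_ref), then add intensities.
chiller: 84 − 20·log₁₀(12.6/1.0) = 84 − 22.01 = 61.99 dB SPL.
woodworking router: 92 − 20·log₁₀(6.1/1.0) = 92 − 15.71 = 76.29 dB SPL.
Σ 10^(L/10) = 4.418e+07 → L_total = 10·log₁₀(4.418e+07) = 76.45 dB SPL.

76.5 dB SPL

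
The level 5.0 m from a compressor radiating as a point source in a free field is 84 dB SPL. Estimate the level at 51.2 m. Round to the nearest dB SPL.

64 dB SPL

For a point source, L₂ = L₁ − 20·log₁₀(r₂/r₁).
L₂ = 84 − 20·log₁₀(51.2/5.0) = 84 − 20.206 = 63.79 dB SPL.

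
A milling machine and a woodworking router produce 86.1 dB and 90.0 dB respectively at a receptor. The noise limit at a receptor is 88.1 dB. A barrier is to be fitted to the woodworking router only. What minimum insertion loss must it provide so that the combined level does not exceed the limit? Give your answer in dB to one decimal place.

6.2 dB

Fixed contribution from the other source: Σ 10^(L/10) = 10^(86.1/10) = 4.074e+08 (86.10 dB).
The limit corresponds to 10^(88.1/10) = 6.457e+08; subtracting the fixed part leaves 2.383e+08 for the woodworking router, i.e. 83.77 dB.
Required insertion loss = 90.0 − 83.77 = 6.23 dB.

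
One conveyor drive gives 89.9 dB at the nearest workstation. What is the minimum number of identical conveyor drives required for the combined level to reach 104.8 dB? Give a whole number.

31

N identical sources give L₁ + 10·log₁₀ N, so require 10·log₁₀ N ≥ 104.8 − 89.9 = 14.9 dB.
N ≥ 10^(14.9/10) = 30.903, so N = 31.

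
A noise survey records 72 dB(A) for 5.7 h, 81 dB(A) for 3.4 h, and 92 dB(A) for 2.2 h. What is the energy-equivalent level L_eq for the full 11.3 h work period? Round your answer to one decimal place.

L_eq = 10·log₁₀[(1/T)·Σ tᵢ·10^(Lᵢ/10)] with T = 11.3 h.
Σ tᵢ·10^(Lᵢ/10) = 5.7·10^(72/10) + 3.4·10^(81/10) + 2.2·10^(92/10) = 4.005e+09.
L_eq = 10·log₁₀(4.005e+09/11.3) = 85.50 dB(A).

85.5 dB(A)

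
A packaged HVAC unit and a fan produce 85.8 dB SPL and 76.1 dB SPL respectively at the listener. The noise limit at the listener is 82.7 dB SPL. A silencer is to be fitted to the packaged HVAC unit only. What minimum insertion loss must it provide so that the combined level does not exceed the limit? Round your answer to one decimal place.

The untreated sources together contribute 10^(76.1/10) = 4.074e+07, i.e. 76.10 dB SPL.
To meet 82.7 dB SPL overall, the treated packaged HVAC unit may contribute at most 10^(82.7/10) − 4.074e+07 = 1.455e+08, i.e. 81.63 dB SPL.
So the packaged HVAC unit must be reduced from 85.8 to 81.63 dB SPL: IL = 4.17 dB.

4.2 dB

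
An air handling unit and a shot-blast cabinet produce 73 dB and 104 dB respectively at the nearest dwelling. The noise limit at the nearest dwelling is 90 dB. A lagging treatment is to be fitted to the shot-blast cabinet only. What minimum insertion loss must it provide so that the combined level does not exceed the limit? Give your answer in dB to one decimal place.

Everything except the shot-blast cabinet sums to 10^(73/10) = 1.995e+07 in linear terms, 73.00 dB.
To meet 90 dB overall, the treated shot-blast cabinet may contribute at most 10^(90/10) − 1.995e+07 = 9.800e+08, i.e. 89.91 dB.
So the shot-blast cabinet must be reduced from 104 to 89.91 dB: IL = 14.09 dB.

14.1 dB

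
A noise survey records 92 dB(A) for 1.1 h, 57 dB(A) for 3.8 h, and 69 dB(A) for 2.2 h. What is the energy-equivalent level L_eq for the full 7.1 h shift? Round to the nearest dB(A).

The energy average is taken in the linear domain: L_eq = 10·log₁₀[(Σ tᵢ·10^(Lᵢ/10))/T], T = 7.1 h.
Σ tᵢ·10^(Lᵢ/10) = 1.1·10^(92/10) + 3.8·10^(57/10) + 2.2·10^(69/10) = 1.763e+09.
L_eq = 10·log₁₀(1.763e+09/7.1) = 83.95 dB(A).

84 dB(A)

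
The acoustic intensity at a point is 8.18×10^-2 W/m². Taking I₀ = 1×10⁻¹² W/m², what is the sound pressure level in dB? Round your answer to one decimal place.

109.1 dB

L = 10·log₁₀(I/I₀) = 10·log₁₀(8.18×10^-2/10⁻¹²) = 10·log₁₀(8.18×10^10).
L = 10·(0.9128 + 10) = 109.13 dB.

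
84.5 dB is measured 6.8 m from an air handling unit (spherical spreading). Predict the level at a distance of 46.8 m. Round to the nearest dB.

For a point source, L₂ = L₁ − 20·log₁₀(r₂/r₁).
L₂ = 84.5 − 20·log₁₀(46.8/6.8) = 84.5 − 16.755 = 67.75 dB.

68 dB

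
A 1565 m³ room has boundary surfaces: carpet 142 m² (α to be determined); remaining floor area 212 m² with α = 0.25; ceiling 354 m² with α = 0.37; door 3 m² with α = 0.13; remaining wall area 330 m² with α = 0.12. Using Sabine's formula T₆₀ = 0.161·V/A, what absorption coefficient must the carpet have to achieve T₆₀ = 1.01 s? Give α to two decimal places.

From T₆₀ = 0.161·V/A, the target T₆₀ = 1.01 s needs A = 0.161·1565/1.01 = 249.47 m².
Absorption from the other surfaces = 212·0.25 + 354·0.37 + 3·0.13 + 330·0.12 = 223.97 m², so the carpet must supply 25.50 m² over 142 m².
α = 25.50/142 = 0.180.

0.18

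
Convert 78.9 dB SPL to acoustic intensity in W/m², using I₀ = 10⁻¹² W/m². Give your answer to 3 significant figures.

7.76e-05 W/m²

I/I₀ = 10^(78.9/10) = 7.762e+07, so I = 7.762e+07 × 10⁻¹² W/m².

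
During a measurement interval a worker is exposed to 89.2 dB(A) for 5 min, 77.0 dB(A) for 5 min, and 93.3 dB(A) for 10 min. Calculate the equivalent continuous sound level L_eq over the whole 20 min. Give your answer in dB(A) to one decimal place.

L_eq = 10·log₁₀[(1/T)·Σ tᵢ·10^(Lᵢ/10)] with T = 20 min.
Σ tᵢ·10^(Lᵢ/10) = 5·10^(89.2/10) + 5·10^(77.0/10) + 10·10^(93.3/10) = 2.579e+10.
L_eq = 10·log₁₀(2.579e+10/20) = 91.10 dB(A).

91.1 dB(A)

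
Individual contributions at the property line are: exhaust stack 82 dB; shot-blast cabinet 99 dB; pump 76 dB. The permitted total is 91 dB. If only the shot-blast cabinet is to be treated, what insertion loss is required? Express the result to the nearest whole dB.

Everything except the shot-blast cabinet sums to 10^(82/10) + 10^(76/10) = 1.983e+08 in linear terms, 82.97 dB.
The limit corresponds to 10^(91/10) = 1.259e+09; subtracting the fixed part leaves 1.061e+09 for the shot-blast cabinet, i.e. 90.26 dB.
So the shot-blast cabinet must be reduced from 99 to 90.26 dB: IL = 8.74 dB.

9 dB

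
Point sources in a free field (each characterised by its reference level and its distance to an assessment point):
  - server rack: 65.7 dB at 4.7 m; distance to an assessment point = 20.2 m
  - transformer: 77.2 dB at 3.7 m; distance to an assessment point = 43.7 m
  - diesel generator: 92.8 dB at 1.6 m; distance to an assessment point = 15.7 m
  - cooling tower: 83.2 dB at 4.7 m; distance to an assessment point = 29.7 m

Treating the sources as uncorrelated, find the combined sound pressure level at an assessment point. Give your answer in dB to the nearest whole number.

Propagate each source to the receiver with L = L_ref − 20·log₁₀(r/r_ref), then add intensities.
server rack: 65.7 − 20·log₁₀(20.2/4.7) = 65.7 − 12.67 = 53.03 dB.
transformer: 77.2 − 20·log₁₀(43.7/3.7) = 77.2 − 21.45 = 55.75 dB.
diesel generator: 92.8 − 20·log₁₀(15.7/1.6) = 92.8 − 19.84 = 72.96 dB.
cooling tower: 83.2 − 20·log₁₀(29.7/4.7) = 83.2 − 16.01 = 67.19 dB.
Σ 10^(L/10) = 2.560e+07 → L_total = 10·log₁₀(2.560e+07) = 74.08 dB.

74 dB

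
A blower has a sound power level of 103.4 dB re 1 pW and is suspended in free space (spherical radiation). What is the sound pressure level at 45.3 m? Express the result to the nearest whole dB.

The power spreads over a sphere of area 4π·r², so L_p = L_w − 10·log₁₀(4π·r²).
4π·r² = 2.579e+04 m², 10·log₁₀ of that is 44.114 dB.
L_p = 103.4 − 44.114 = 59.29 dB.

59 dB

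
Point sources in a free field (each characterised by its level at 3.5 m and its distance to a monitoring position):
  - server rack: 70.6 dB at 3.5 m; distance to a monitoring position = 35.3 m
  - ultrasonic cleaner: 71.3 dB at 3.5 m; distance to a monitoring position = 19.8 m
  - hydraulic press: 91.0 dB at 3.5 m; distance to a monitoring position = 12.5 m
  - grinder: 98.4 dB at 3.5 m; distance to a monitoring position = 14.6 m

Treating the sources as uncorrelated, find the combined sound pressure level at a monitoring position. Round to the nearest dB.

Propagate each source to the receiver with L = L_ref − 20·log₁₀(r/r_ref), then add intensities.
server rack: 70.6 − 20·log₁₀(35.3/3.5) = 70.6 − 20.07 = 50.53 dB.
ultrasonic cleaner: 71.3 − 20·log₁₀(19.8/3.5) = 71.3 − 15.05 = 56.25 dB.
hydraulic press: 91.0 − 20·log₁₀(12.5/3.5) = 91.0 − 11.06 = 79.94 dB.
grinder: 98.4 − 20·log₁₀(14.6/3.5) = 98.4 − 12.41 = 85.99 dB.
Σ 10^(L/10) = 4.968e+08 → L_total = 10·log₁₀(4.968e+08) = 86.96 dB.

87 dB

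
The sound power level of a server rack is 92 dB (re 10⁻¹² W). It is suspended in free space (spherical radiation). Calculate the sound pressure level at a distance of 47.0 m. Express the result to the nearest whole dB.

The power spreads over a sphere of area 4π·r², so L_p = L_w − 10·log₁₀(4π·r²).
4π·r² = 2.776e+04 m², 10·log₁₀ of that is 44.434 dB.
L_p = 92 − 44.434 = 47.57 dB.

48 dB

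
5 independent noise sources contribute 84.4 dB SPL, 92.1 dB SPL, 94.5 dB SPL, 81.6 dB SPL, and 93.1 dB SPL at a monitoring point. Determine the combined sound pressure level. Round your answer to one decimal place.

For uncorrelated sources the intensities add, so convert each level to linear form, sum, and take 10·log₁₀ of the total.
Σ 10^(L/10) = 10^(84.4/10) + 10^(92.1/10) + 10^(94.5/10) + 10^(81.6/10) + 10^(93.1/10) = 6.902e+09.
L_total = 10·log₁₀(6.902e+09) = 98.39 dB SPL.

98.4 dB SPL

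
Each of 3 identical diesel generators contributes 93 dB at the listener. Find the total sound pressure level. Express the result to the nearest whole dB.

98 dB

L_total = L₁ + 10·log₁₀ N for N identical incoherent sources.
L_total = 93 + 10·log₁₀(3) = 93 + 4.771 = 97.77 dB.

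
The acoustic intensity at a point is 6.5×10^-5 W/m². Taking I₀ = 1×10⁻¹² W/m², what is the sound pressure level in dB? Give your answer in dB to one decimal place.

L = 10·log₁₀(I/I₀) = 10·log₁₀(6.5×10^-5/10⁻¹²) = 10·log₁₀(6.5×10^7).
L = 10·(0.8129 + 7) = 78.13 dB.

78.1 dB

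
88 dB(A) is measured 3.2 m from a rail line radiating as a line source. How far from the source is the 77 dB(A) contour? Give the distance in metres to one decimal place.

Line-source spreading drops the level by 10·log₁₀(r₂/r₁); inverting, r₂/r₁ = 10^(ΔL/10).
r₂ = 3.2·10^((88−77)/10) = 3.2·10^(11.0/10) = 40.29 m.

40.3 m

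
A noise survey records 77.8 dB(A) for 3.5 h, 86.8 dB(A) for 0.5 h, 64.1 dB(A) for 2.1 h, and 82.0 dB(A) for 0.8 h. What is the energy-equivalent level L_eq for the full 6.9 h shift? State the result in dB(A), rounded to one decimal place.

79.3 dB(A)

Weight each interval's intensity by its duration and average over T = 6.9 h:
Σ tᵢ·10^(Lᵢ/10) = 3.5·10^(77.8/10) + 0.5·10^(86.8/10) + 2.1·10^(64.1/10) + 0.8·10^(82.0/10) = 5.824e+08.
L_eq = 10·log₁₀(5.824e+08/6.9) = 79.26 dB(A).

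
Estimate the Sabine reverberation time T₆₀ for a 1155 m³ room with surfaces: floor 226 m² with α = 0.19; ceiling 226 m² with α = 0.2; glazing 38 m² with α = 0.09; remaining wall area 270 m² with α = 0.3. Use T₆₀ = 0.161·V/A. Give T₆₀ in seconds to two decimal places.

Summing Sᵢαᵢ: 226·0.19 + 226·0.2 + 38·0.09 + 270·0.3 = 172.56 m².
T₆₀ = 0.161 × 1155 / 172.56 = 1.078 s.

1.08 s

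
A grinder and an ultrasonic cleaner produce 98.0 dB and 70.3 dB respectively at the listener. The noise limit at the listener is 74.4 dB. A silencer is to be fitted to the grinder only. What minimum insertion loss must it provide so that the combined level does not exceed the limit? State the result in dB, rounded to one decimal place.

Everything except the grinder sums to 10^(70.3/10) = 1.072e+07 in linear terms, 70.30 dB.
To meet 74.4 dB overall, the treated grinder may contribute at most 10^(74.4/10) − 1.072e+07 = 1.683e+07, i.e. 72.26 dB.
So the grinder must be reduced from 98.0 to 72.26 dB: IL = 25.74 dB.

25.7 dB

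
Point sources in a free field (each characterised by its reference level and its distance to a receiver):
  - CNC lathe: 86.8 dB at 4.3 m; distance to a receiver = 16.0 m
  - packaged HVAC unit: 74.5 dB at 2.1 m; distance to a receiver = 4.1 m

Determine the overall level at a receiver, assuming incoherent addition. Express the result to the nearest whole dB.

76 dB

First find each source's level at the receiver (point-source: −20·log₁₀(r/r_ref)), then combine on an intensity basis.
CNC lathe: 86.8 − 20·log₁₀(16.0/4.3) = 86.8 − 11.41 = 75.39 dB.
packaged HVAC unit: 74.5 − 20·log₁₀(4.1/2.1) = 74.5 − 5.81 = 68.69 dB.
Σ 10^(L/10) = 4.196e+07 → L_total = 10·log₁₀(4.196e+07) = 76.23 dB.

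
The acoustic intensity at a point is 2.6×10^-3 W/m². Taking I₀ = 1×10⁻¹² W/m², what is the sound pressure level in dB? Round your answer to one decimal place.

94.1 dB

I/I₀ = 2.6×10^-3/10⁻¹² = 2.6×10^9, and L = 10·log₁₀(I/I₀).
L = 10·(0.4150 + 9) = 94.15 dB.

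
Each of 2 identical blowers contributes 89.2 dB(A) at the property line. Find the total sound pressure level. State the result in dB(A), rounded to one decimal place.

N identical incoherent sources raise the level by 10·log₁₀ N.
L_total = 89.2 + 10·log₁₀(2) = 89.2 + 3.010 = 92.21 dB(A).

92.2 dB(A)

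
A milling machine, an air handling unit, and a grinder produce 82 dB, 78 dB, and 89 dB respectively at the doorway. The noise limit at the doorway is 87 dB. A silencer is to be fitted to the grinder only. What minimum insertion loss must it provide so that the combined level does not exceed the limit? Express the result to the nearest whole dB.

Fixed contribution from the other sources: Σ 10^(L/10) = 10^(82/10) + 10^(78/10) = 2.216e+08 (83.46 dB).
To meet 87 dB overall, the treated grinder may contribute at most 10^(87/10) − 2.216e+08 = 2.796e+08, i.e. 84.47 dB.
Required insertion loss = 89 − 84.47 = 4.53 dB.

5 dB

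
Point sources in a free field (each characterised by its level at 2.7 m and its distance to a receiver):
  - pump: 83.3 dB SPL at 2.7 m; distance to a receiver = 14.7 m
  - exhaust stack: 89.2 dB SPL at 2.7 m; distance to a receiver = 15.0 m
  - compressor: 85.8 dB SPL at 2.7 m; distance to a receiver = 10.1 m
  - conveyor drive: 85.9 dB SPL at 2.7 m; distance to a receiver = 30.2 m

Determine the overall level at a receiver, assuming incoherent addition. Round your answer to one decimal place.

Apply inverse-square spreading to bring every level to the receiver, then sum 10^(L/10).
pump: 83.3 − 20·log₁₀(14.7/2.7) = 83.3 − 14.72 = 68.58 dB SPL.
exhaust stack: 89.2 − 20·log₁₀(15.0/2.7) = 89.2 − 14.89 = 74.31 dB SPL.
compressor: 85.8 − 20·log₁₀(10.1/2.7) = 85.8 − 11.46 = 74.34 dB SPL.
conveyor drive: 85.9 − 20·log₁₀(30.2/2.7) = 85.9 − 20.97 = 64.93 dB SPL.
Σ 10^(L/10) = 6.444e+07 → L_total = 10·log₁₀(6.444e+07) = 78.09 dB SPL.

78.1 dB SPL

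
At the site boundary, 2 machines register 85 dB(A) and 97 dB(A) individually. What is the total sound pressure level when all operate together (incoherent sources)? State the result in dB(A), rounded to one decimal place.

97.3 dB(A)

For uncorrelated sources the intensities add, so convert each level to linear form, sum, and take 10·log₁₀ of the total.
Σ 10^(L/10) = 10^(85/10) + 10^(97/10) = 5.328e+09.
L_total = 10·log₁₀(5.328e+09) = 97.27 dB(A).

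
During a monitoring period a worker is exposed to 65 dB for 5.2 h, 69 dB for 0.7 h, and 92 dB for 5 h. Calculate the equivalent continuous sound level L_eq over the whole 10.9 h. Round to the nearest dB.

L_eq = 10·log₁₀[(1/T)·Σ tᵢ·10^(Lᵢ/10)] with T = 10.9 h.
Σ tᵢ·10^(Lᵢ/10) = 5.2·10^(65/10) + 0.7·10^(69/10) + 5·10^(92/10) = 7.946e+09.
L_eq = 10·log₁₀(7.946e+09/10.9) = 88.63 dB.

89 dB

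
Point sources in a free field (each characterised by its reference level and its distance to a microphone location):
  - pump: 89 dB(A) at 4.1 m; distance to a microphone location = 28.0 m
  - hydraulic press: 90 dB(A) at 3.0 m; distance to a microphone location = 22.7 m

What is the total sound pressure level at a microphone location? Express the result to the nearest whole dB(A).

75 dB(A)

Propagate each source to the receiver with L = L_ref − 20·log₁₀(r/r_ref), then add intensities.
pump: 89 − 20·log₁₀(28.0/4.1) = 89 − 16.69 = 72.31 dB(A).
hydraulic press: 90 − 20·log₁₀(22.7/3.0) = 90 − 17.58 = 72.42 dB(A).
Σ 10^(L/10) = 3.450e+07 → L_total = 10·log₁₀(3.450e+07) = 75.38 dB(A).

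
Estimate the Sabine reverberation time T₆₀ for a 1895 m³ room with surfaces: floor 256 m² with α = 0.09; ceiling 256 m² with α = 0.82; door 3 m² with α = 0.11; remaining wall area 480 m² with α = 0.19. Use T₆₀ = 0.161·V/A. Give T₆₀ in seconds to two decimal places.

Total absorption A = 256·0.09 + 256·0.82 + 3·0.11 + 480·0.19 = 324.49 m² sabins.
T₆₀ = 0.161 × 1895 / 324.49 = 0.940 s.

0.94 s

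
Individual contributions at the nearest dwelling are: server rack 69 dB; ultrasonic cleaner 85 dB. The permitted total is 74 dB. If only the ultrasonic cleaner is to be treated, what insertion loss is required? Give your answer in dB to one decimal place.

Everything except the ultrasonic cleaner sums to 10^(69/10) = 7.943e+06 in linear terms, 69.00 dB.
The limit corresponds to 10^(74/10) = 2.512e+07; subtracting the fixed part leaves 1.718e+07 for the ultrasonic cleaner, i.e. 72.35 dB.
So the ultrasonic cleaner must be reduced from 85 to 72.35 dB: IL = 12.65 dB.

12.7 dB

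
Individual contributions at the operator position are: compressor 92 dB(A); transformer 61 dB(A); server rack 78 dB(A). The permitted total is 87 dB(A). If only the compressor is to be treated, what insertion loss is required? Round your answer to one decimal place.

5.6 dB

The untreated sources together contribute 10^(61/10) + 10^(78/10) = 6.435e+07, i.e. 78.09 dB(A).
To meet 87 dB(A) overall, the treated compressor may contribute at most 10^(87/10) − 6.435e+07 = 4.368e+08, i.e. 86.40 dB(A).
Required insertion loss = 92 − 86.40 = 5.60 dB.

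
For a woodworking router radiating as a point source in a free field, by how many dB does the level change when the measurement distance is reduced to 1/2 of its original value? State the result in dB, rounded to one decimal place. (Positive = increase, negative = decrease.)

+6.0 dB

Point-source spreading: ΔL = −20·log₁₀(r₂/r₁).
ΔL = −20·log₁₀(0.5) = +6.02 dB.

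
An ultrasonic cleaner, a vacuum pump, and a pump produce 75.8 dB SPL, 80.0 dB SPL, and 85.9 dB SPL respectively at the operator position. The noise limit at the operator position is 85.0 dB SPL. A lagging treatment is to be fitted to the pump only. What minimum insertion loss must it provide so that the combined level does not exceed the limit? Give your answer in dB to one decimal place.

Everything except the pump sums to 10^(75.8/10) + 10^(80.0/10) = 1.380e+08 in linear terms, 81.40 dB SPL.
The limit corresponds to 10^(85.0/10) = 3.162e+08; subtracting the fixed part leaves 1.782e+08 for the pump, i.e. 82.51 dB SPL.
Required insertion loss = 85.9 − 82.51 = 3.39 dB.

3.4 dB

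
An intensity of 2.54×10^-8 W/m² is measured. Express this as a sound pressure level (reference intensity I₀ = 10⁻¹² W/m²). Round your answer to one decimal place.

Dividing by I₀ shifts the exponent by 12: I/I₀ = 2.54×10^4.
L = 10·(0.4048 + 4) = 44.05 dB.

44.0 dB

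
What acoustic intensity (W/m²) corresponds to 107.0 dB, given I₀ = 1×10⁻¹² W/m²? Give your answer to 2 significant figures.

0.050 W/m²

L = 10·log₁₀(I/I₀) ⇒ I = I₀·10^(L/10) = 10⁻¹² × 10^10.70.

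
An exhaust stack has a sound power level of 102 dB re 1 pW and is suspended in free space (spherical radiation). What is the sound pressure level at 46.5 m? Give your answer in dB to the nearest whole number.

L_p = L_w − 10·log₁₀(4π·r²) with r = 46.5 m.
4π·r² = 2.717e+04 m², 10·log₁₀ of that is 44.341 dB.
L_p = 102 − 44.341 = 57.66 dB.

58 dB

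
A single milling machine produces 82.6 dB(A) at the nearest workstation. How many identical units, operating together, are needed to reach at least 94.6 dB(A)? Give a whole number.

Need L₁ + 10·log₁₀ N ≥ 94.6, i.e. log₁₀ N ≥ 1.20.
N ≥ 10^(12.0/10) = 15.849, so N = 16.

16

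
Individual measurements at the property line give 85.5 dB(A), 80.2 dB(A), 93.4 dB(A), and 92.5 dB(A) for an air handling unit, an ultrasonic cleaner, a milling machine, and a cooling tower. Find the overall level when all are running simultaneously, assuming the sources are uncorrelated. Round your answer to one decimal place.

For uncorrelated sources the intensities add, so convert each level to linear form, sum, and take 10·log₁₀ of the total.
Σ 10^(L/10) = 10^(85.5/10) + 10^(80.2/10) + 10^(93.4/10) + 10^(92.5/10) = 4.426e+09.
L_total = 10·log₁₀(4.426e+09) = 96.46 dB(A).

96.5 dB(A)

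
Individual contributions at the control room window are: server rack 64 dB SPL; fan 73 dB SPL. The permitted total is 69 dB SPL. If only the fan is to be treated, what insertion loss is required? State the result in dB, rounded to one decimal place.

Everything except the fan sums to 10^(64/10) = 2.512e+06 in linear terms, 64.00 dB SPL.
The limit corresponds to 10^(69/10) = 7.943e+06; subtracting the fixed part leaves 5.431e+06 for the fan, i.e. 67.35 dB SPL.
So the fan must be reduced from 73 to 67.35 dB SPL: IL = 5.65 dB.

5.7 dB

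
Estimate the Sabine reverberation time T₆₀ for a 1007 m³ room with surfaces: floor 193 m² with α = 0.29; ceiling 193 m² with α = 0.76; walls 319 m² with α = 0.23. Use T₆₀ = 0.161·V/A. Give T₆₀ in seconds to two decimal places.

0.59 s

A = Σ Sᵢαᵢ = 193·0.29 + 193·0.76 + 319·0.23 = 276.02 m².
T₆₀ = 0.161·V/A = 0.161·1007/276.02 = 0.587 s.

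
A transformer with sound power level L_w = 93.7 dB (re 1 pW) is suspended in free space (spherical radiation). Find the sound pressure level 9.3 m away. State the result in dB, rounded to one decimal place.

The power spreads over a sphere of area 4π·r², so L_p = L_w − 10·log₁₀(4π·r²).
4π·r² = 1087 m², 10·log₁₀ of that is 30.362 dB.
L_p = 93.7 − 30.362 = 63.34 dB.

63.3 dB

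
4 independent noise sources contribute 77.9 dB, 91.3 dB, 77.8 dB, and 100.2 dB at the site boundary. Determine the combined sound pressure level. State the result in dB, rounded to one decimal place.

Incoherent sources combine by intensity addition: L_total = 10·log₁₀(Σ 10^(L_i/10)).
Σ 10^(L/10) = 10^(77.9/10) + 10^(91.3/10) + 10^(77.8/10) + 10^(100.2/10) = 1.194e+10.
L_total = 10·log₁₀(1.194e+10) = 100.77 dB.

100.8 dB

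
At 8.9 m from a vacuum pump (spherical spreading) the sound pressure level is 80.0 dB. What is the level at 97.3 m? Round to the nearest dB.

Spherical spreading from a point source gives a 20·log₁₀(r₂/r₁) drop.
L₂ = 80.0 − 20·log₁₀(97.3/8.9) = 80.0 − 20.774 = 59.23 dB.

59 dB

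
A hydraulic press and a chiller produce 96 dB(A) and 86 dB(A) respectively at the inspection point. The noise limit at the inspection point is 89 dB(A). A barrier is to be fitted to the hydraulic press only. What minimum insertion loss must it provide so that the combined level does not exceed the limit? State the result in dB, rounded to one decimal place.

Fixed contribution from the other source: Σ 10^(L/10) = 10^(86/10) = 3.981e+08 (86.00 dB(A)).
The limit corresponds to 10^(89/10) = 7.943e+08; subtracting the fixed part leaves 3.962e+08 for the hydraulic press, i.e. 85.98 dB(A).
So the hydraulic press must be reduced from 96 to 85.98 dB(A): IL = 10.02 dB.

10.0 dB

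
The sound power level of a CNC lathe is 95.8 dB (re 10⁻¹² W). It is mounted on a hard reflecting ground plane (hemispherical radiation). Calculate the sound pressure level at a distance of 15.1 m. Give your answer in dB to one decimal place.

Free-field hemispherical radiation: L_p = L_w − 10·log₁₀(2π·r²), r = 15.1 m.
2π·r² = 1433 m², 10·log₁₀ of that is 31.561 dB.
L_p = 95.8 − 31.561 = 64.24 dB.

64.2 dB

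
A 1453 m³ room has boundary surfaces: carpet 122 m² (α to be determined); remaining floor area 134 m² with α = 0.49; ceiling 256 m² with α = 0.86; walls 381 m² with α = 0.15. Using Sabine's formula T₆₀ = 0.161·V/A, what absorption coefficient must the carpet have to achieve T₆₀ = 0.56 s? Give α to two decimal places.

A = 0.161·V/T₆₀ = 0.161·1453/0.56 = 417.74 m² sabins.
Absorption from the other surfaces = 134·0.49 + 256·0.86 + 381·0.15 = 342.97 m², so the carpet must supply 74.77 m² over 122 m².
α = 74.77/122 = 0.613.

0.61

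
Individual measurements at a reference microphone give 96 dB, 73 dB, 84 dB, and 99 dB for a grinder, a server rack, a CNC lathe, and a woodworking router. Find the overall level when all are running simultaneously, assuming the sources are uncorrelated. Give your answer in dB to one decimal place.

Incoherent sources combine by intensity addition: L_total = 10·log₁₀(Σ 10^(L_i/10)).
Σ 10^(L/10) = 10^(96/10) + 10^(73/10) + 10^(84/10) + 10^(99/10) = 1.220e+10.
L_total = 10·log₁₀(1.220e+10) = 100.86 dB.

100.9 dB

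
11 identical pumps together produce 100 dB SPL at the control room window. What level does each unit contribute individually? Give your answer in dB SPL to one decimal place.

89.6 dB SPL

Dividing the total intensity by 11 lowers the level by 10·log₁₀ 11 = 10.414 dB: L₁ = 100 − 10.414.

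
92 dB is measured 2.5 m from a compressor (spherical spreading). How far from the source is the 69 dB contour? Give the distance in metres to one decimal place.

The 23.0 dB drop corresponds to a distance ratio of 10^(23.0/20) for a point source.
r₂ = 2.5·10^((92−69)/20) = 2.5·10^(23.0/20) = 35.31 m.

35.3 m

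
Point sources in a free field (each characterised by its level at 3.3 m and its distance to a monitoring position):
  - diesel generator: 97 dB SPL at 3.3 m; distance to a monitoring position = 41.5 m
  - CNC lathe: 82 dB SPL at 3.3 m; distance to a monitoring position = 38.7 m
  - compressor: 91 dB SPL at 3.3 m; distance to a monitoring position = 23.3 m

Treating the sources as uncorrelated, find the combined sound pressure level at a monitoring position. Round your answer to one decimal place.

First find each source's level at the receiver (point-source: −20·log₁₀(r/r_ref)), then combine on an intensity basis.
diesel generator: 97 − 20·log₁₀(41.5/3.3) = 97 − 21.99 = 75.01 dB SPL.
CNC lathe: 82 − 20·log₁₀(38.7/3.3) = 82 − 21.38 = 60.62 dB SPL.
compressor: 91 − 20·log₁₀(23.3/3.3) = 91 − 16.98 = 74.02 dB SPL.
Σ 10^(L/10) = 5.810e+07 → L_total = 10·log₁₀(5.810e+07) = 77.64 dB SPL.

77.6 dB SPL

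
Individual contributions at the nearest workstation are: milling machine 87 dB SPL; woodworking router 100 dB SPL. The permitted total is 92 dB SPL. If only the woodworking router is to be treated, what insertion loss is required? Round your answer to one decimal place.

9.7 dB

Everything except the woodworking router sums to 10^(87/10) = 5.012e+08 in linear terms, 87.00 dB SPL.
To meet 92 dB SPL overall, the treated woodworking router may contribute at most 10^(92/10) − 5.012e+08 = 1.084e+09, i.e. 90.35 dB SPL.
So the woodworking router must be reduced from 100 to 90.35 dB SPL: IL = 9.65 dB.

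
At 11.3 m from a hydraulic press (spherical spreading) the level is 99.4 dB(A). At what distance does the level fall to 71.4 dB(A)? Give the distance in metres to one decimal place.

For a point source L₁ − L₂ = 20·log₁₀(r₂/r₁), so r₂ = r₁·10^((L₁−L₂)/20).
r₂ = 11.3·10^((99.4−71.4)/20) = 11.3·10^(28.0/20) = 283.84 m.

283.8 m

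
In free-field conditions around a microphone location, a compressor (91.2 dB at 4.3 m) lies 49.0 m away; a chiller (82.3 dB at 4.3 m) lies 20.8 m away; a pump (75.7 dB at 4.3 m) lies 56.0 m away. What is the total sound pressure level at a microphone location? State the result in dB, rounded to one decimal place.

Apply inverse-square spreading to bring every level to the receiver, then sum 10^(L/10).
compressor: 91.2 − 20·log₁₀(49.0/4.3) = 91.2 − 21.13 = 70.07 dB.
chiller: 82.3 − 20·log₁₀(20.8/4.3) = 82.3 − 13.69 = 68.61 dB.
pump: 75.7 − 20·log₁₀(56.0/4.3) = 75.7 − 22.29 = 53.41 dB.
Σ 10^(L/10) = 1.763e+07 → L_total = 10·log₁₀(1.763e+07) = 72.46 dB.

72.5 dB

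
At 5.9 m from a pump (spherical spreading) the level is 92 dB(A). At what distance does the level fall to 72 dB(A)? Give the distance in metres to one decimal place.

The 20.0 dB drop corresponds to a distance ratio of 10^(20.0/20) for a point source.
r₂ = 5.9·10^((92−72)/20) = 5.9·10^(20.0/20) = 59.00 m.

59.0 m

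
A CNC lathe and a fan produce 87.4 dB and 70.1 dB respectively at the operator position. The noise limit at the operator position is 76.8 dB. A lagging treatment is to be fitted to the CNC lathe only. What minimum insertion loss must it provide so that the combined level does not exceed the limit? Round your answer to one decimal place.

The untreated sources together contribute 10^(70.1/10) = 1.023e+07, i.e. 70.10 dB.
To meet 76.8 dB overall, the treated CNC lathe may contribute at most 10^(76.8/10) − 1.023e+07 = 3.763e+07, i.e. 75.76 dB.
Required insertion loss = 87.4 − 75.76 = 11.64 dB.

11.6 dB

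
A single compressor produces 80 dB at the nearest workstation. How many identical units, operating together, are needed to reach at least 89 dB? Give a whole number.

Need L₁ + 10·log₁₀ N ≥ 89, i.e. log₁₀ N ≥ 0.90.
N ≥ 10^(9.0/10) = 7.943, so N = 8.

8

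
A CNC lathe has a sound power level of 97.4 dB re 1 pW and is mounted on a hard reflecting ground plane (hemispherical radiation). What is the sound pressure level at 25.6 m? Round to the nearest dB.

61 dB

Free-field hemispherical radiation: L_p = L_w − 10·log₁₀(2π·r²), r = 25.6 m.
2π·r² = 4118 m², 10·log₁₀ of that is 36.147 dB.
L_p = 97.4 − 36.147 = 61.25 dB.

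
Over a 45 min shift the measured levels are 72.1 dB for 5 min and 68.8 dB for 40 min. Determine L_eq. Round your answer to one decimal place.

Weight each interval's intensity by its duration and average over T = 45 min:
Σ tᵢ·10^(Lᵢ/10) = 5·10^(72.1/10) + 40·10^(68.8/10) = 3.845e+08.
L_eq = 10·log₁₀(3.845e+08/45) = 69.32 dB.

69.3 dB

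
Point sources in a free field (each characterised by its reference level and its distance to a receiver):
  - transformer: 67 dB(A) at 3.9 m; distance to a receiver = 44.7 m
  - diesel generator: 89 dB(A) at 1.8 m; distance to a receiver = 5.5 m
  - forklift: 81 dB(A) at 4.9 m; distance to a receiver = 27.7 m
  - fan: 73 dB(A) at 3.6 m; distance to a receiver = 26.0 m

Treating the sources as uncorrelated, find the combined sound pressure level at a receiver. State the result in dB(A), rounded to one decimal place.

79.5 dB(A)

Apply inverse-square spreading to bring every level to the receiver, then sum 10^(L/10).
transformer: 67 − 20·log₁₀(44.7/3.9) = 67 − 21.18 = 45.82 dB(A).
diesel generator: 89 − 20·log₁₀(5.5/1.8) = 89 − 9.70 = 79.30 dB(A).
forklift: 81 − 20·log₁₀(27.7/4.9) = 81 − 15.05 = 65.95 dB(A).
fan: 73 − 20·log₁₀(26.0/3.6) = 73 − 17.17 = 55.83 dB(A).
Σ 10^(L/10) = 8.944e+07 → L_total = 10·log₁₀(8.944e+07) = 79.52 dB(A).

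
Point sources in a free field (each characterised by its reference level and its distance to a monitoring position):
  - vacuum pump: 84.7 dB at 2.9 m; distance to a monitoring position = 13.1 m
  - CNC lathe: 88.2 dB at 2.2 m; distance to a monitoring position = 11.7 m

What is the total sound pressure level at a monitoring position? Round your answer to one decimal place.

Apply inverse-square spreading to bring every level to the receiver, then sum 10^(L/10).
vacuum pump: 84.7 − 20·log₁₀(13.1/2.9) = 84.7 − 13.10 = 71.60 dB.
CNC lathe: 88.2 − 20·log₁₀(11.7/2.2) = 88.2 − 14.52 = 73.68 dB.
Σ 10^(L/10) = 3.782e+07 → L_total = 10·log₁₀(3.782e+07) = 75.78 dB.

75.8 dB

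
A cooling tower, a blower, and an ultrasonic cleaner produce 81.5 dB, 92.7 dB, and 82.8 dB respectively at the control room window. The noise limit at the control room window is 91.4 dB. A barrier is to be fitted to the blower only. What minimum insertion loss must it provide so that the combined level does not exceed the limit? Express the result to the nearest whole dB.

2 dB

The untreated sources together contribute 10^(81.5/10) + 10^(82.8/10) = 3.318e+08, i.e. 85.21 dB.
The limit corresponds to 10^(91.4/10) = 1.380e+09; subtracting the fixed part leaves 1.049e+09 for the blower, i.e. 90.21 dB.
So the blower must be reduced from 92.7 to 90.21 dB: IL = 2.49 dB.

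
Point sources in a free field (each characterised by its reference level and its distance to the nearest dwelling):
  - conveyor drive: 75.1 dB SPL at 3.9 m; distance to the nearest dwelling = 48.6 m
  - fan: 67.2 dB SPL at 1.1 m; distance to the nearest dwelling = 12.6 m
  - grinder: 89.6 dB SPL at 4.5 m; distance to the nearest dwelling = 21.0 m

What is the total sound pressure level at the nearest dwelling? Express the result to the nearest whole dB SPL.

76 dB SPL

Apply inverse-square spreading to bring every level to the receiver, then sum 10^(L/10).
conveyor drive: 75.1 − 20·log₁₀(48.6/3.9) = 75.1 − 21.91 = 53.19 dB SPL.
fan: 67.2 − 20·log₁₀(12.6/1.1) = 67.2 − 21.18 = 46.02 dB SPL.
grinder: 89.6 − 20·log₁₀(21.0/4.5) = 89.6 − 13.38 = 76.22 dB SPL.
Σ 10^(L/10) = 4.213e+07 → L_total = 10·log₁₀(4.213e+07) = 76.25 dB SPL.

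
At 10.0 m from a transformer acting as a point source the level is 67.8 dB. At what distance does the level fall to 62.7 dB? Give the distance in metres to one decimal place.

18.0 m

The 5.1 dB drop corresponds to a distance ratio of 10^(5.1/20) for a point source.
r₂ = 10.0·10^((67.8−62.7)/20) = 10.0·10^(5.1/20) = 17.99 m.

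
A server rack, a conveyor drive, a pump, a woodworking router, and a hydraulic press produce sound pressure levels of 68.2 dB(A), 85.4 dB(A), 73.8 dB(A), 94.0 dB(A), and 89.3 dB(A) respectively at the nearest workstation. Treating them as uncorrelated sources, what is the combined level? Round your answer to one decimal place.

95.7 dB(A)

For uncorrelated sources the intensities add, so convert each level to linear form, sum, and take 10·log₁₀ of the total.
Σ 10^(L/10) = 10^(68.2/10) + 10^(85.4/10) + 10^(73.8/10) + 10^(94.0/10) + 10^(89.3/10) = 3.740e+09.
L_total = 10·log₁₀(3.740e+09) = 95.73 dB(A).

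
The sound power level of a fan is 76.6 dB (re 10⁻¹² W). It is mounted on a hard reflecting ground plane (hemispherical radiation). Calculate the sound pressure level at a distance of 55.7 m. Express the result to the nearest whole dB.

L_p = L_w − 10·log₁₀(2π·r²) with r = 55.7 m.
2π·r² = 1.949e+04 m², 10·log₁₀ of that is 42.899 dB.
L_p = 76.6 − 42.899 = 33.70 dB.

34 dB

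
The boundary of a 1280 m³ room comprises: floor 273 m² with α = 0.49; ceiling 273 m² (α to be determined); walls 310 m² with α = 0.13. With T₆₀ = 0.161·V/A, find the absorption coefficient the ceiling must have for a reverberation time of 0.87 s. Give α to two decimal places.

0.23

Required total absorption A = 0.161·1280/0.87 = 236.87 m².
Absorption from the other surfaces = 273·0.49 + 310·0.13 = 174.07 m², so the ceiling must supply 62.80 m² over 273 m².
α = 62.80/273 = 0.230.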